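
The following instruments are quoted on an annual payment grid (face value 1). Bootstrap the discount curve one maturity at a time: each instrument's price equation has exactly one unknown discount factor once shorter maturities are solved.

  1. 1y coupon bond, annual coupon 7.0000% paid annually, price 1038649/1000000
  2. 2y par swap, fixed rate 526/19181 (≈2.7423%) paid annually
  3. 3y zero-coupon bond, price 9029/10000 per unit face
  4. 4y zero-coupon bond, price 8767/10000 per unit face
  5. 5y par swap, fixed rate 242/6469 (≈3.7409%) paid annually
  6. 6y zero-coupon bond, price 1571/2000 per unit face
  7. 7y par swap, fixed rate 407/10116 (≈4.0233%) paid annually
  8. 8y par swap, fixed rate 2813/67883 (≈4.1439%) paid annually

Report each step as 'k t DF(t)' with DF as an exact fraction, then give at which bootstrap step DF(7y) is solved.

1 1 9707/10000
2 2 4737/5000
3 3 9029/10000
4 4 8767/10000
5 5 4153/5000
6 6 1571/2000
7 7 3779/5000
8 8 7187/10000
DF(7y) is solved at step 7

step 1 [1y] bond c/1=7/100: DF=(1038649/1000000 − 7/100·(0))/(1+7/100) = 9707/10000 ≈ 0.970700
step 2 [2y] swap r/1=526/19181: DF=(1 − 526/19181·(0.970700))/(1+526/19181) = 4737/5000 ≈ 0.947400
step 3 [3y] zero: DF = P = 9029/10000 ≈ 0.902900
step 4 [4y] zero: DF = P = 8767/10000 ≈ 0.876700
step 5 [5y] swap r/1=242/6469: DF=(1 − 242/6469·(0.970700+0.947400+0.902900+0.876700))/(1+242/6469) = 4153/5000 ≈ 0.830600
step 6 [6y] zero: DF = P = 1571/2000 ≈ 0.785500
step 7 [7y] swap r/1=407/10116: DF=(1 − 407/10116·(0.970700+0.947400+0.902900+0.876700+0.830600+0.785500))/(1+407/10116) = 3779/5000 ≈ 0.755800
step 8 [8y] swap r/1=2813/67883: DF=(1 − 2813/67883·(0.970700+0.947400+0.902900+0.876700+0.830600+0.785500+0.755800))/(1+2813/67883) = 7187/10000 ≈ 0.718700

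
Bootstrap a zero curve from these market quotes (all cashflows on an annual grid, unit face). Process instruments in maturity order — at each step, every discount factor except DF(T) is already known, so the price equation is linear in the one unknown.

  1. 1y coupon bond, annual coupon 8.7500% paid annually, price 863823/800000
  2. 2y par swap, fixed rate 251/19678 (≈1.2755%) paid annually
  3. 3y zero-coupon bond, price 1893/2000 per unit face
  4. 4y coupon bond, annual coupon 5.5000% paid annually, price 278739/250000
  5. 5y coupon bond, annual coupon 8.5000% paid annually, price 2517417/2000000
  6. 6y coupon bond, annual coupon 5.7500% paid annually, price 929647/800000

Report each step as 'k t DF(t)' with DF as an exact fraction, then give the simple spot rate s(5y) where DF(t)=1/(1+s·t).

step 1 [1y] bond c/1=7/80: DF=(863823/800000 − 7/80·(0))/(1+7/80) = 9929/10000 ≈ 0.992900
step 2 [2y] swap r/1=251/19678: DF=(1 − 251/19678·(0.992900))/(1+251/19678) = 9749/10000 ≈ 0.974900
step 3 [3y] zero: DF = P = 1893/2000 ≈ 0.946500
step 4 [4y] bond c/1=11/200: DF=(278739/250000 − 11/200·(0.992900+0.974900+0.946500))/(1+11/200) = 9049/10000 ≈ 0.904900
step 5 [5y] bond c/1=17/200: DF=(2517417/2000000 − 17/200·(0.992900+0.974900+0.946500+0.904900))/(1+17/200) = 8609/10000 ≈ 0.860900
step 6 [6y] bond c/1=23/400: DF=(929647/800000 − 23/400·(0.992900+0.974900+0.946500+0.904900+0.860900))/(1+23/400) = 2111/2500 ≈ 0.844400

1 1 9929/10000
2 2 9749/10000
3 3 1893/2000
4 4 9049/10000
5 5 8609/10000
6 6 2111/2500
s(5y) = (1/(8609/10000) − 1)/(5) = 1391/43045 ≈ 3.2315%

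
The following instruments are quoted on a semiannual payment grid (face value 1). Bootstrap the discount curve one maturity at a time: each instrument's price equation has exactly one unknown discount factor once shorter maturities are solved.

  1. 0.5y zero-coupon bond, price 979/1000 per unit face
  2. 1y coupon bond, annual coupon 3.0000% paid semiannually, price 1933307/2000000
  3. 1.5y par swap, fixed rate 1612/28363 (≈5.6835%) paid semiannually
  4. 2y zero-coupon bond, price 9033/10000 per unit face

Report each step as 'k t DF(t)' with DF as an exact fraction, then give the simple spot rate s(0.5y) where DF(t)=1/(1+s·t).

1 1/2 979/1000
2 1 9379/10000
3 3/2 4597/5000
4 2 9033/10000
s(0.5y) = (1/(979/1000) − 1)/(1/2) = 42/979 ≈ 4.2901%

step 1 [0.5y] zero: DF = P = 979/1000 ≈ 0.979000
step 2 [1y] bond c/2=3/200: DF=(1933307/2000000 − 3/200·(0.979000))/(1+3/200) = 9379/10000 ≈ 0.937900
step 3 [1.5y] swap r/2=806/28363: DF=(1 − 806/28363·(0.979000+0.937900))/(1+806/28363) = 4597/5000 ≈ 0.919400
step 4 [2y] zero: DF = P = 9033/10000 ≈ 0.903300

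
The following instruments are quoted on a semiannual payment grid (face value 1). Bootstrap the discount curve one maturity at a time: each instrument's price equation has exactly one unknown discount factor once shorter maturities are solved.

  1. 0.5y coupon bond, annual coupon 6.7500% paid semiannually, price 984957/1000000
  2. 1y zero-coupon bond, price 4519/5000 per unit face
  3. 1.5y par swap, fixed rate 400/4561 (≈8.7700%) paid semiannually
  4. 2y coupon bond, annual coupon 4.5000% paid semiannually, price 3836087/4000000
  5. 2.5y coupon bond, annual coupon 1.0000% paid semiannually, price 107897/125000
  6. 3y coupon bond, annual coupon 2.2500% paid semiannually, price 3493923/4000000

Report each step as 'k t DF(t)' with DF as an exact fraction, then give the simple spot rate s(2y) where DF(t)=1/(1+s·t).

step 1 [0.5y] bond c/2=27/800: DF=(984957/1000000 − 27/800·(0))/(1+27/800) = 1191/1250 ≈ 0.952800
step 2 [1y] zero: DF = P = 4519/5000 ≈ 0.903800
step 3 [1.5y] swap r/2=200/4561: DF=(1 − 200/4561·(0.952800+0.903800))/(1+200/4561) = 22/25 ≈ 0.880000
step 4 [2y] bond c/2=9/400: DF=(3836087/4000000 − 9/400·(0.952800+0.903800+0.880000))/(1+9/400) = 8777/10000 ≈ 0.877700
step 5 [2.5y] bond c/2=1/200: DF=(107897/125000 − 1/200·(0.952800+0.903800+0.880000+0.877700))/(1+1/200) = 8409/10000 ≈ 0.840900
step 6 [3y] bond c/2=9/800: DF=(3493923/4000000 − 9/800·(0.952800+0.903800+0.880000+0.877700+0.840900))/(1+9/800) = 4071/5000 ≈ 0.814200

1 1/2 1191/1250
2 1 4519/5000
3 3/2 22/25
4 2 8777/10000
5 5/2 8409/10000
6 3 4071/5000
s(2y) = (1/(8777/10000) − 1)/(2) = 1223/17554 ≈ 6.9671%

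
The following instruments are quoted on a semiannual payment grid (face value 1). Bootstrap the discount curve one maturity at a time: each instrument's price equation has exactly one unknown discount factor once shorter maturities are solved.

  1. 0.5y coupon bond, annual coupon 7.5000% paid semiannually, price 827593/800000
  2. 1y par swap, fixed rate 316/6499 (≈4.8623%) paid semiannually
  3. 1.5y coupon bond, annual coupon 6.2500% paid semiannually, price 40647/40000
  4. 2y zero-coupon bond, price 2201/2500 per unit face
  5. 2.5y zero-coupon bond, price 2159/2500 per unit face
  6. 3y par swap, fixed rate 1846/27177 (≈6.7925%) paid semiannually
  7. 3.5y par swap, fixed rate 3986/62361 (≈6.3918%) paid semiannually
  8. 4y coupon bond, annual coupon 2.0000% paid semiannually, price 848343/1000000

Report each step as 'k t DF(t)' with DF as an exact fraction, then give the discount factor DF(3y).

step 1 [0.5y] bond c/2=3/80: DF=(827593/800000 − 3/80·(0))/(1+3/80) = 9971/10000 ≈ 0.997100
step 2 [1y] swap r/2=158/6499: DF=(1 − 158/6499·(0.997100))/(1+158/6499) = 4763/5000 ≈ 0.952600
step 3 [1.5y] bond c/2=1/32: DF=(40647/40000 − 1/32·(0.997100+0.952600))/(1+1/32) = 9263/10000 ≈ 0.926300
step 4 [2y] zero: DF = P = 2201/2500 ≈ 0.880400
step 5 [2.5y] zero: DF = P = 2159/2500 ≈ 0.863600
step 6 [3y] swap r/2=923/27177: DF=(1 − 923/27177·(0.997100+0.952600+0.926300+0.880400+0.863600))/(1+923/27177) = 4077/5000 ≈ 0.815400
step 7 [3.5y] swap r/2=1993/62361: DF=(1 − 1993/62361·(0.997100+0.952600+0.926300+0.880400+0.863600+0.815400))/(1+1993/62361) = 8007/10000 ≈ 0.800700
step 8 [4y] bond c/2=1/100: DF=(848343/1000000 − 1/100·(0.997100+0.952600+0.926300+0.880400+0.863600+0.815400+0.800700))/(1+1/100) = 3891/5000 ≈ 0.778200

1 1/2 9971/10000
2 1 4763/5000
3 3/2 9263/10000
4 2 2201/2500
5 5/2 2159/2500
6 3 4077/5000
7 7/2 8007/10000
8 4 3891/5000
DF(3y) = 4077/5000 ≈ 0.815400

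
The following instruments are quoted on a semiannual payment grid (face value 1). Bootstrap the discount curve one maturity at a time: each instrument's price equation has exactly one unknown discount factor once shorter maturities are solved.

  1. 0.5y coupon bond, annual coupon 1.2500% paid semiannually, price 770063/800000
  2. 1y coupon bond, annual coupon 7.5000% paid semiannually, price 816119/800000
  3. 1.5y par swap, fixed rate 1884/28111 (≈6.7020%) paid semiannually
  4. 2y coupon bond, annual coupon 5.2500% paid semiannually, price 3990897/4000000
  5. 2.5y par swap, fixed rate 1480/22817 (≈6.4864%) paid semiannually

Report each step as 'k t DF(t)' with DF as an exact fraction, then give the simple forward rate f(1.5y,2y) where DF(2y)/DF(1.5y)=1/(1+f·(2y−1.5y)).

step 1 [0.5y] bond c/2=1/160: DF=(770063/800000 − 1/160·(0))/(1+1/160) = 4783/5000 ≈ 0.956600
step 2 [1y] bond c/2=3/80: DF=(816119/800000 − 3/80·(0.956600))/(1+3/80) = 9487/10000 ≈ 0.948700
step 3 [1.5y] swap r/2=942/28111: DF=(1 − 942/28111·(0.956600+0.948700))/(1+942/28111) = 4529/5000 ≈ 0.905800
step 4 [2y] bond c/2=21/800: DF=(3990897/4000000 − 21/800·(0.956600+0.948700+0.905800))/(1+21/800) = 9003/10000 ≈ 0.900300
step 5 [2.5y] swap r/2=740/22817: DF=(1 − 740/22817·(0.956600+0.948700+0.905800+0.900300))/(1+740/22817) = 213/250 ≈ 0.852000

1 1/2 4783/5000
2 1 9487/10000
3 3/2 4529/5000
4 2 9003/10000
5 5/2 213/250
f(1.5y,2y) = ((4529/5000)/(9003/10000) − 1)/(1/2) = 110/9003 ≈ 1.2218%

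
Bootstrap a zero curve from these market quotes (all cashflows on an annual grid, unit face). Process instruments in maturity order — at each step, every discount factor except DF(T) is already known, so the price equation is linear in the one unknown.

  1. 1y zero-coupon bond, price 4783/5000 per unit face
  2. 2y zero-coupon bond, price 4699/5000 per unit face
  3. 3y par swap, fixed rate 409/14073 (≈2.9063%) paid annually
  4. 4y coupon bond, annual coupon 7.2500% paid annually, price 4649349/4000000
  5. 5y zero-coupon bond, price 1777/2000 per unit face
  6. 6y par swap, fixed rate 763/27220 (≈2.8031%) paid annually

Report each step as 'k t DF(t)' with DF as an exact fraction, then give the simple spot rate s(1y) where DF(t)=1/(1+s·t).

1 1 4783/5000
2 2 4699/5000
3 3 4591/5000
4 4 1787/2000
5 5 1777/2000
6 6 4237/5000
s(1y) = (1/(4783/5000) − 1)/(1) = 217/4783 ≈ 4.5369%

step 1 [1y] zero: DF = P = 4783/5000 ≈ 0.956600
step 2 [2y] zero: DF = P = 4699/5000 ≈ 0.939800
step 3 [3y] swap r/1=409/14073: DF=(1 − 409/14073·(0.956600+0.939800))/(1+409/14073) = 4591/5000 ≈ 0.918200
step 4 [4y] bond c/1=29/400: DF=(4649349/4000000 − 29/400·(0.956600+0.939800+0.918200))/(1+29/400) = 1787/2000 ≈ 0.893500
step 5 [5y] zero: DF = P = 1777/2000 ≈ 0.888500
step 6 [6y] swap r/1=763/27220: DF=(1 − 763/27220·(0.956600+0.939800+0.918200+0.893500+0.888500))/(1+763/27220) = 4237/5000 ≈ 0.847400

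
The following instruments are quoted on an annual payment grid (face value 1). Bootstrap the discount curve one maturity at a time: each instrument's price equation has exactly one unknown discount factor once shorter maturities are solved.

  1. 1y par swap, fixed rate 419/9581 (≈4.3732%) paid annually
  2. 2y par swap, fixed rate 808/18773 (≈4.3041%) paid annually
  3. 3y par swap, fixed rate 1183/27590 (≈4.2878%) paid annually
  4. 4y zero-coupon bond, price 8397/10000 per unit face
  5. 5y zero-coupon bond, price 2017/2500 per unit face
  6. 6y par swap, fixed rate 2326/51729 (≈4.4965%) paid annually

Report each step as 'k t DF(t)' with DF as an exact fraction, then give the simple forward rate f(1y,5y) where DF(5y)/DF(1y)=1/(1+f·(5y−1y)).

step 1 [1y] swap r/1=419/9581: DF=(1 − 419/9581·(0))/(1+419/9581) = 9581/10000 ≈ 0.958100
step 2 [2y] swap r/1=808/18773: DF=(1 − 808/18773·(0.958100))/(1+808/18773) = 1149/1250 ≈ 0.919200
step 3 [3y] swap r/1=1183/27590: DF=(1 − 1183/27590·(0.958100+0.919200))/(1+1183/27590) = 8817/10000 ≈ 0.881700
step 4 [4y] zero: DF = P = 8397/10000 ≈ 0.839700
step 5 [5y] zero: DF = P = 2017/2500 ≈ 0.806800
step 6 [6y] swap r/1=2326/51729: DF=(1 − 2326/51729·(0.958100+0.919200+0.881700+0.839700+0.806800))/(1+2326/51729) = 3837/5000 ≈ 0.767400

1 1 9581/10000
2 2 1149/1250
3 3 8817/10000
4 4 8397/10000
5 5 2017/2500
6 6 3837/5000
f(1y,5y) = ((9581/10000)/(2017/2500) − 1)/(4) = 1513/32272 ≈ 4.6883%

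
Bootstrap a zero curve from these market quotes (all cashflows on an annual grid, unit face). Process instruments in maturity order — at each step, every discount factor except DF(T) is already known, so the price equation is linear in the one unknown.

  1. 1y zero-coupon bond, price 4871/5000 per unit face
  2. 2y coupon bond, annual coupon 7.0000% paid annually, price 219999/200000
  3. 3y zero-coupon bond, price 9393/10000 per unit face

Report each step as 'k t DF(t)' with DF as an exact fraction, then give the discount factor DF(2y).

step 1 [1y] zero: DF = P = 4871/5000 ≈ 0.974200
step 2 [2y] bond c/1=7/100: DF=(219999/200000 − 7/100·(0.974200))/(1+7/100) = 9643/10000 ≈ 0.964300
step 3 [3y] zero: DF = P = 9393/10000 ≈ 0.939300

1 1 4871/5000
2 2 9643/10000
3 3 9393/10000
DF(2y) = 9643/10000 ≈ 0.964300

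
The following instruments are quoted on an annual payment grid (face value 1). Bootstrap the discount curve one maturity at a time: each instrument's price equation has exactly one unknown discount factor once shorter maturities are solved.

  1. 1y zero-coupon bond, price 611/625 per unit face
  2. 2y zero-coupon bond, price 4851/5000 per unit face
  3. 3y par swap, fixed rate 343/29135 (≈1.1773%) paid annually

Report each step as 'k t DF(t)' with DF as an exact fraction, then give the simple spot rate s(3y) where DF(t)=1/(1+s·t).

1 1 611/625
2 2 4851/5000
3 3 9657/10000
s(3y) = (1/(9657/10000) − 1)/(3) = 343/28971 ≈ 1.1839%

step 1 [1y] zero: DF = P = 611/625 ≈ 0.977600
step 2 [2y] zero: DF = P = 4851/5000 ≈ 0.970200
step 3 [3y] swap r/1=343/29135: DF=(1 − 343/29135·(0.977600+0.970200))/(1+343/29135) = 9657/10000 ≈ 0.965700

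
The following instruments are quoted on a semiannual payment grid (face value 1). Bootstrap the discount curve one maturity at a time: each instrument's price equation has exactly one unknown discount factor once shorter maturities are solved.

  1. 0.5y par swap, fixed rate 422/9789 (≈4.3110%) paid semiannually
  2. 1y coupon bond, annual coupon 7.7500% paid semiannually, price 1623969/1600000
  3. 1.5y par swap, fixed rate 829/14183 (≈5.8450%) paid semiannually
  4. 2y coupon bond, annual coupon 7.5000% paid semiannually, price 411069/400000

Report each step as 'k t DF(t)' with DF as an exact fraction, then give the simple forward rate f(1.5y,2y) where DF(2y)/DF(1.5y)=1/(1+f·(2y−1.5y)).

step 1 [0.5y] swap r/2=211/9789: DF=(1 − 211/9789·(0))/(1+211/9789) = 9789/10000 ≈ 0.978900
step 2 [1y] bond c/2=31/800: DF=(1623969/1600000 − 31/800·(0.978900))/(1+31/800) = 4703/5000 ≈ 0.940600
step 3 [1.5y] swap r/2=829/28366: DF=(1 − 829/28366·(0.978900+0.940600))/(1+829/28366) = 9171/10000 ≈ 0.917100
step 4 [2y] bond c/2=3/80: DF=(411069/400000 − 3/80·(0.978900+0.940600+0.917100))/(1+3/80) = 111/125 ≈ 0.888000

1 1/2 9789/10000
2 1 4703/5000
3 3/2 9171/10000
4 2 111/125
f(1.5y,2y) = ((9171/10000)/(111/125) − 1)/(1/2) = 97/1480 ≈ 6.5541%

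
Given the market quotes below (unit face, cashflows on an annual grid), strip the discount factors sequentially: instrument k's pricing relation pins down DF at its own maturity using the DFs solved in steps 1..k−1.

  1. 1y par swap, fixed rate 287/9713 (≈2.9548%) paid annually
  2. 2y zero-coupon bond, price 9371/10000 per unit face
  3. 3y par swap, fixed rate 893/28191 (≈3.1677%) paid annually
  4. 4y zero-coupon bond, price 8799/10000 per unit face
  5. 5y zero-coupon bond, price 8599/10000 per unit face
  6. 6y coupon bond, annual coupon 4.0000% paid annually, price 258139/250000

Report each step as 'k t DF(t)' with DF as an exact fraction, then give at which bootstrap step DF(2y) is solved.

step 1 [1y] swap r/1=287/9713: DF=(1 − 287/9713·(0))/(1+287/9713) = 9713/10000 ≈ 0.971300
step 2 [2y] zero: DF = P = 9371/10000 ≈ 0.937100
step 3 [3y] swap r/1=893/28191: DF=(1 − 893/28191·(0.971300+0.937100))/(1+893/28191) = 9107/10000 ≈ 0.910700
step 4 [4y] zero: DF = P = 8799/10000 ≈ 0.879900
step 5 [5y] zero: DF = P = 8599/10000 ≈ 0.859900
step 6 [6y] bond c/1=1/25: DF=(258139/250000 − 1/25·(0.971300+0.937100+0.910700+0.879900+0.859900))/(1+1/25) = 327/400 ≈ 0.817500

1 1 9713/10000
2 2 9371/10000
3 3 9107/10000
4 4 8799/10000
5 5 8599/10000
6 6 327/400
DF(2y) is solved at step 2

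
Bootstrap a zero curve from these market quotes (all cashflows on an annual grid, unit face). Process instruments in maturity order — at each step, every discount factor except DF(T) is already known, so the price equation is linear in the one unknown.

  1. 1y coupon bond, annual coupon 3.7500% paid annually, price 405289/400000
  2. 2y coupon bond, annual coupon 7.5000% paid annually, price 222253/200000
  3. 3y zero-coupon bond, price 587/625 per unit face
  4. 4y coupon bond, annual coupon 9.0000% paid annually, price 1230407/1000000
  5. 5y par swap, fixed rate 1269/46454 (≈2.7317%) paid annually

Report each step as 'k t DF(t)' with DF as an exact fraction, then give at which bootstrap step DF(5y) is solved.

step 1 [1y] bond c/1=3/80: DF=(405289/400000 − 3/80·(0))/(1+3/80) = 4883/5000 ≈ 0.976600
step 2 [2y] bond c/1=3/40: DF=(222253/200000 − 3/40·(0.976600))/(1+3/40) = 1207/1250 ≈ 0.965600
step 3 [3y] zero: DF = P = 587/625 ≈ 0.939200
step 4 [4y] bond c/1=9/100: DF=(1230407/1000000 − 9/100·(0.976600+0.965600+0.939200))/(1+9/100) = 8909/10000 ≈ 0.890900
step 5 [5y] swap r/1=1269/46454: DF=(1 − 1269/46454·(0.976600+0.965600+0.939200+0.890900))/(1+1269/46454) = 8731/10000 ≈ 0.873100

1 1 4883/5000
2 2 1207/1250
3 3 587/625
4 4 8909/10000
5 5 8731/10000
DF(5y) is solved at step 5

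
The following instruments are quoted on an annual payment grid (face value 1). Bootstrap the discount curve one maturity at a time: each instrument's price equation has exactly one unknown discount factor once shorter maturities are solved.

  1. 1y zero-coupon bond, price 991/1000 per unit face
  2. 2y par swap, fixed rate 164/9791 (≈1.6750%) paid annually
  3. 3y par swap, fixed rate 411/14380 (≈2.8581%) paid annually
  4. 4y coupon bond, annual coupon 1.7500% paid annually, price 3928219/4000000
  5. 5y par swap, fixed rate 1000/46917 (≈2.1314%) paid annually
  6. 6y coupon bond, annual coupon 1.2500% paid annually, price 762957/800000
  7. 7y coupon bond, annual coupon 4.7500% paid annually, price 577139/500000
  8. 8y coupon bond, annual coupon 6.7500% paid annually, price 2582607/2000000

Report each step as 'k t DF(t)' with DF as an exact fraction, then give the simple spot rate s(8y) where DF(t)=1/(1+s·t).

step 1 [1y] zero: DF = P = 991/1000 ≈ 0.991000
step 2 [2y] swap r/1=164/9791: DF=(1 − 164/9791·(0.991000))/(1+164/9791) = 1209/1250 ≈ 0.967200
step 3 [3y] swap r/1=411/14380: DF=(1 − 411/14380·(0.991000+0.967200))/(1+411/14380) = 4589/5000 ≈ 0.917800
step 4 [4y] bond c/1=7/400: DF=(3928219/4000000 − 7/400·(0.991000+0.967200+0.917800))/(1+7/400) = 9157/10000 ≈ 0.915700
step 5 [5y] swap r/1=1000/46917: DF=(1 − 1000/46917·(0.991000+0.967200+0.917800+0.915700))/(1+1000/46917) = 9/10 ≈ 0.900000
step 6 [6y] bond c/1=1/80: DF=(762957/800000 − 1/80·(0.991000+0.967200+0.917800+0.915700+0.900000))/(1+1/80) = 221/250 ≈ 0.884000
step 7 [7y] bond c/1=19/400: DF=(577139/500000 − 19/400·(0.991000+0.967200+0.917800+0.915700+0.900000+0.884000))/(1+19/400) = 8491/10000 ≈ 0.849100
step 8 [8y] bond c/1=27/400: DF=(2582607/2000000 − 27/400·(0.991000+0.967200+0.917800+0.915700+0.900000+0.884000+0.849100))/(1+27/400) = 4017/5000 ≈ 0.803400

1 1 991/1000
2 2 1209/1250
3 3 4589/5000
4 4 9157/10000
5 5 9/10
6 6 221/250
7 7 8491/10000
8 8 4017/5000
s(8y) = (1/(4017/5000) − 1)/(8) = 983/32136 ≈ 3.0589%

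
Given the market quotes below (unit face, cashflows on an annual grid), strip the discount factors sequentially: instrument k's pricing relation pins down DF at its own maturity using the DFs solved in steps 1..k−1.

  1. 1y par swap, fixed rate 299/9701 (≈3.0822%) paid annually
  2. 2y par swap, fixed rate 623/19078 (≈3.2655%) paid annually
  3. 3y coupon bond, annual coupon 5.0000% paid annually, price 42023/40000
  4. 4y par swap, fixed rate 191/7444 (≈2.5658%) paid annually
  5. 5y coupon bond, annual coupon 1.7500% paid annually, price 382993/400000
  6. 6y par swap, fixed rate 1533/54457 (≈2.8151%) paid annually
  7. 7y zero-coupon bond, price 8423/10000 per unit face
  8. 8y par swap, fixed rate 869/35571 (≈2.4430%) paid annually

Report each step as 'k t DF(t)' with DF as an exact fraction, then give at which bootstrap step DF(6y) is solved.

step 1 [1y] swap r/1=299/9701: DF=(1 − 299/9701·(0))/(1+299/9701) = 9701/10000 ≈ 0.970100
step 2 [2y] swap r/1=623/19078: DF=(1 − 623/19078·(0.970100))/(1+623/19078) = 9377/10000 ≈ 0.937700
step 3 [3y] bond c/1=1/20: DF=(42023/40000 − 1/20·(0.970100+0.937700))/(1+1/20) = 9097/10000 ≈ 0.909700
step 4 [4y] swap r/1=191/7444: DF=(1 − 191/7444·(0.970100+0.937700+0.909700))/(1+191/7444) = 1809/2000 ≈ 0.904500
step 5 [5y] bond c/1=7/400: DF=(382993/400000 − 7/400·(0.970100+0.937700+0.909700+0.904500))/(1+7/400) = 877/1000 ≈ 0.877000
step 6 [6y] swap r/1=1533/54457: DF=(1 − 1533/54457·(0.970100+0.937700+0.909700+0.904500+0.877000))/(1+1533/54457) = 8467/10000 ≈ 0.846700
step 7 [7y] zero: DF = P = 8423/10000 ≈ 0.842300
step 8 [8y] swap r/1=869/35571: DF=(1 − 869/35571·(0.970100+0.937700+0.909700+0.904500+0.877000+0.846700+0.842300))/(1+869/35571) = 4131/5000 ≈ 0.826200

1 1 9701/10000
2 2 9377/10000
3 3 9097/10000
4 4 1809/2000
5 5 877/1000
6 6 8467/10000
7 7 8423/10000
8 8 4131/5000
DF(6y) is solved at step 6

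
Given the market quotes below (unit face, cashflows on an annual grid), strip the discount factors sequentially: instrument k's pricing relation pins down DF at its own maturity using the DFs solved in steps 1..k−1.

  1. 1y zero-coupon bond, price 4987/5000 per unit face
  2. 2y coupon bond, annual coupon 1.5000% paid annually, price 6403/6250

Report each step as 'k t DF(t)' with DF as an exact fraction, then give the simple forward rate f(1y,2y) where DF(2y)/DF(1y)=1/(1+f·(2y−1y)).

step 1 [1y] zero: DF = P = 4987/5000 ≈ 0.997400
step 2 [2y] bond c/1=3/200: DF=(6403/6250 − 3/200·(0.997400))/(1+3/200) = 4973/5000 ≈ 0.994600

1 1 4987/5000
2 2 4973/5000
f(1y,2y) = ((4987/5000)/(4973/5000) − 1)/(1) = 14/4973 ≈ 0.2815%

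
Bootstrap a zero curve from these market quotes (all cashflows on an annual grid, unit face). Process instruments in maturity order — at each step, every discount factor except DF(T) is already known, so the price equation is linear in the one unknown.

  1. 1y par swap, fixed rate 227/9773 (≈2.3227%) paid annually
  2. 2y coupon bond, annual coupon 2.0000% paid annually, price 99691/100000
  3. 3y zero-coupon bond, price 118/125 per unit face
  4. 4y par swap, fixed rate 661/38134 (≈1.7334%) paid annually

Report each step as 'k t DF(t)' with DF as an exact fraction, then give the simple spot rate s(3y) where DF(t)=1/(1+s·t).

step 1 [1y] swap r/1=227/9773: DF=(1 − 227/9773·(0))/(1+227/9773) = 9773/10000 ≈ 0.977300
step 2 [2y] bond c/1=1/50: DF=(99691/100000 − 1/50·(0.977300))/(1+1/50) = 4791/5000 ≈ 0.958200
step 3 [3y] zero: DF = P = 118/125 ≈ 0.944000
step 4 [4y] swap r/1=661/38134: DF=(1 − 661/38134·(0.977300+0.958200+0.944000))/(1+661/38134) = 9339/10000 ≈ 0.933900

1 1 9773/10000
2 2 4791/5000
3 3 118/125
4 4 9339/10000
s(3y) = (1/(118/125) − 1)/(3) = 7/354 ≈ 1.9774%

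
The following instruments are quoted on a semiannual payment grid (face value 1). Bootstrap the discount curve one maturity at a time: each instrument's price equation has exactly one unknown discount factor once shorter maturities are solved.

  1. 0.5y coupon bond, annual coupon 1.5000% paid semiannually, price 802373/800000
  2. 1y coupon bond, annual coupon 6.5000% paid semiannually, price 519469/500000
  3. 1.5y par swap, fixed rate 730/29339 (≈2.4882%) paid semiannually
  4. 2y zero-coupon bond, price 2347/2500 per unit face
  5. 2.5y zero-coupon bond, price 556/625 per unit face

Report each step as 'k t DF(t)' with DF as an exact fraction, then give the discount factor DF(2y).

1 1/2 1991/2000
2 1 9749/10000
3 3/2 1927/2000
4 2 2347/2500
5 5/2 556/625
DF(2y) = 2347/2500 ≈ 0.938800

step 1 [0.5y] bond c/2=3/400: DF=(802373/800000 − 3/400·(0))/(1+3/400) = 1991/2000 ≈ 0.995500
step 2 [1y] bond c/2=13/400: DF=(519469/500000 − 13/400·(0.995500))/(1+13/400) = 9749/10000 ≈ 0.974900
step 3 [1.5y] swap r/2=365/29339: DF=(1 − 365/29339·(0.995500+0.974900))/(1+365/29339) = 1927/2000 ≈ 0.963500
step 4 [2y] zero: DF = P = 2347/2500 ≈ 0.938800
step 5 [2.5y] zero: DF = P = 556/625 ≈ 0.889600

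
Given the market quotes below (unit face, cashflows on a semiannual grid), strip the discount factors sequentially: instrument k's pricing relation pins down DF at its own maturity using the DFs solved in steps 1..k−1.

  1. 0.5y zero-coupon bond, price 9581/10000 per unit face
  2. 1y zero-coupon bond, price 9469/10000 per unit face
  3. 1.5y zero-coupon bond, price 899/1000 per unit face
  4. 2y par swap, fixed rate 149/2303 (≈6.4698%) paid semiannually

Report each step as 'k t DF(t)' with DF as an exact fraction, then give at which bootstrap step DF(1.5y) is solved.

step 1 [0.5y] zero: DF = P = 9581/10000 ≈ 0.958100
step 2 [1y] zero: DF = P = 9469/10000 ≈ 0.946900
step 3 [1.5y] zero: DF = P = 899/1000 ≈ 0.899000
step 4 [2y] swap r/2=149/4606: DF=(1 − 149/4606·(0.958100+0.946900+0.899000))/(1+149/4606) = 1101/1250 ≈ 0.880800

1 1/2 9581/10000
2 1 9469/10000
3 3/2 899/1000
4 2 1101/1250
DF(1.5y) is solved at step 3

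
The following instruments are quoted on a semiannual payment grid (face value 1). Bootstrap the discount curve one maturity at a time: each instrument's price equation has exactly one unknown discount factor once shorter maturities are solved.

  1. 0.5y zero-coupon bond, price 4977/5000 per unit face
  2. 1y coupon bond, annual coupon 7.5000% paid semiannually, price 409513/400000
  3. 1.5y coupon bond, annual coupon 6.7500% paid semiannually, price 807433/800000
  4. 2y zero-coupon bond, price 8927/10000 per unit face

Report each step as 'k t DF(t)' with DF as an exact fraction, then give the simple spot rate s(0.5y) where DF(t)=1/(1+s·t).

1 1/2 4977/5000
2 1 2377/2500
3 3/2 1141/1250
4 2 8927/10000
s(0.5y) = (1/(4977/5000) − 1)/(1/2) = 46/4977 ≈ 0.9243%

step 1 [0.5y] zero: DF = P = 4977/5000 ≈ 0.995400
step 2 [1y] bond c/2=3/80: DF=(409513/400000 − 3/80·(0.995400))/(1+3/80) = 2377/2500 ≈ 0.950800
step 3 [1.5y] bond c/2=27/800: DF=(807433/800000 − 27/800·(0.995400+0.950800))/(1+27/800) = 1141/1250 ≈ 0.912800
step 4 [2y] zero: DF = P = 8927/10000 ≈ 0.892700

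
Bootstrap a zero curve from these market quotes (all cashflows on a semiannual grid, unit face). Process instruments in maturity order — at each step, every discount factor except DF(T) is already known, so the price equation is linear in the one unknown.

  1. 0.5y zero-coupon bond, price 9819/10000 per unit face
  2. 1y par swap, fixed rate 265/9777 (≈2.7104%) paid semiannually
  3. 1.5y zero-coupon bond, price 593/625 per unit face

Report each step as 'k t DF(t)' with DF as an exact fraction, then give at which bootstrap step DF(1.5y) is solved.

step 1 [0.5y] zero: DF = P = 9819/10000 ≈ 0.981900
step 2 [1y] swap r/2=265/19554: DF=(1 − 265/19554·(0.981900))/(1+265/19554) = 1947/2000 ≈ 0.973500
step 3 [1.5y] zero: DF = P = 593/625 ≈ 0.948800

1 1/2 9819/10000
2 1 1947/2000
3 3/2 593/625
DF(1.5y) is solved at step 3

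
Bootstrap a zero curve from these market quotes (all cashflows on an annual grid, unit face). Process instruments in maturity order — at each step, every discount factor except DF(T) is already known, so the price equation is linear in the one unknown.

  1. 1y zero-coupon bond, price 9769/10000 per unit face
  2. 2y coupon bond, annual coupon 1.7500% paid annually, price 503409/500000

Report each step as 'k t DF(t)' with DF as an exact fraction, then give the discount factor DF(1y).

step 1 [1y] zero: DF = P = 9769/10000 ≈ 0.976900
step 2 [2y] bond c/1=7/400: DF=(503409/500000 − 7/400·(0.976900))/(1+7/400) = 9727/10000 ≈ 0.972700

1 1 9769/10000
2 2 9727/10000
DF(1y) = 9769/10000 ≈ 0.976900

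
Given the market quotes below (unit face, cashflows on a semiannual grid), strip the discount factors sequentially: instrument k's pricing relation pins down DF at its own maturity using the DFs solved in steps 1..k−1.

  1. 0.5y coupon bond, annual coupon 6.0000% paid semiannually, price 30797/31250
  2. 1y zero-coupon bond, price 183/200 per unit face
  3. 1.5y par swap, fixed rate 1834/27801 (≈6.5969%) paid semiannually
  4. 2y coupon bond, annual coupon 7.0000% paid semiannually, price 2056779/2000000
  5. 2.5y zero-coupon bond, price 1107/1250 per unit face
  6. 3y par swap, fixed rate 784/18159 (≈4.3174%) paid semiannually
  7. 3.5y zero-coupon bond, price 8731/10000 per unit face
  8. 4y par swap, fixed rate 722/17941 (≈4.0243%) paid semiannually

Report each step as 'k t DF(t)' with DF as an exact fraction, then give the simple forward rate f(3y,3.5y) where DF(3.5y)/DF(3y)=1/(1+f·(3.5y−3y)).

1 1/2 598/625
2 1 183/200
3 3/2 9083/10000
4 2 2249/2500
5 5/2 1107/1250
6 3 1103/1250
7 7/2 8731/10000
8 4 2139/2500
f(3y,3.5y) = ((1103/1250)/(8731/10000) − 1)/(1/2) = 186/8731 ≈ 2.1303%

step 1 [0.5y] bond c/2=3/100: DF=(30797/31250 − 3/100·(0))/(1+3/100) = 598/625 ≈ 0.956800
step 2 [1y] zero: DF = P = 183/200 ≈ 0.915000
step 3 [1.5y] swap r/2=917/27801: DF=(1 − 917/27801·(0.956800+0.915000))/(1+917/27801) = 9083/10000 ≈ 0.908300
step 4 [2y] bond c/2=7/200: DF=(2056779/2000000 − 7/200·(0.956800+0.915000+0.908300))/(1+7/200) = 2249/2500 ≈ 0.899600
step 5 [2.5y] zero: DF = P = 1107/1250 ≈ 0.885600
step 6 [3y] swap r/2=392/18159: DF=(1 − 392/18159·(0.956800+0.915000+0.908300+0.899600+0.885600))/(1+392/18159) = 1103/1250 ≈ 0.882400
step 7 [3.5y] zero: DF = P = 8731/10000 ≈ 0.873100
step 8 [4y] swap r/2=361/17941: DF=(1 − 361/17941·(0.956800+0.915000+0.908300+0.899600+0.885600+0.882400+0.873100))/(1+361/17941) = 2139/2500 ≈ 0.855600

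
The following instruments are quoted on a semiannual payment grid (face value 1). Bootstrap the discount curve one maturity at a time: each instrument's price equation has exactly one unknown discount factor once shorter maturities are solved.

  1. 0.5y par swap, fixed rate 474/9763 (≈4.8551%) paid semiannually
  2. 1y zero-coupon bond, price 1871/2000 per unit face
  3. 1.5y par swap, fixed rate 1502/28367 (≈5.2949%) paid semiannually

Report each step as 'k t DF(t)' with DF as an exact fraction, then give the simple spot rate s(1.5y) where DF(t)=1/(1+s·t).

step 1 [0.5y] swap r/2=237/9763: DF=(1 − 237/9763·(0))/(1+237/9763) = 9763/10000 ≈ 0.976300
step 2 [1y] zero: DF = P = 1871/2000 ≈ 0.935500
step 3 [1.5y] swap r/2=751/28367: DF=(1 − 751/28367·(0.976300+0.935500))/(1+751/28367) = 9249/10000 ≈ 0.924900

1 1/2 9763/10000
2 1 1871/2000
3 3/2 9249/10000
s(1.5y) = (1/(9249/10000) − 1)/(3/2) = 1502/27747 ≈ 5.4132%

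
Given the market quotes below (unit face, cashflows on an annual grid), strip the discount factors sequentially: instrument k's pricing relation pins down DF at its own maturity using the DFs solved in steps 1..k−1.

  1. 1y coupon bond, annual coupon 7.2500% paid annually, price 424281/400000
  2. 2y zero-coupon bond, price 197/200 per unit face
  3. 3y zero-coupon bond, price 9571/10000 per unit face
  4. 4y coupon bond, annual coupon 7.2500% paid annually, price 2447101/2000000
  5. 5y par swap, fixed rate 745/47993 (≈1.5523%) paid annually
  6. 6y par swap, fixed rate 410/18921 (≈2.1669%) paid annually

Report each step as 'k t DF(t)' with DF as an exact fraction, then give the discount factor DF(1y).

step 1 [1y] bond c/1=29/400: DF=(424281/400000 − 29/400·(0))/(1+29/400) = 989/1000 ≈ 0.989000
step 2 [2y] zero: DF = P = 197/200 ≈ 0.985000
step 3 [3y] zero: DF = P = 9571/10000 ≈ 0.957100
step 4 [4y] bond c/1=29/400: DF=(2447101/2000000 − 29/400·(0.989000+0.985000+0.957100))/(1+29/400) = 9427/10000 ≈ 0.942700
step 5 [5y] swap r/1=745/47993: DF=(1 − 745/47993·(0.989000+0.985000+0.957100+0.942700))/(1+745/47993) = 1851/2000 ≈ 0.925500
step 6 [6y] swap r/1=410/18921: DF=(1 − 410/18921·(0.989000+0.985000+0.957100+0.942700+0.925500))/(1+410/18921) = 877/1000 ≈ 0.877000

1 1 989/1000
2 2 197/200
3 3 9571/10000
4 4 9427/10000
5 5 1851/2000
6 6 877/1000
DF(1y) = 989/1000 ≈ 0.989000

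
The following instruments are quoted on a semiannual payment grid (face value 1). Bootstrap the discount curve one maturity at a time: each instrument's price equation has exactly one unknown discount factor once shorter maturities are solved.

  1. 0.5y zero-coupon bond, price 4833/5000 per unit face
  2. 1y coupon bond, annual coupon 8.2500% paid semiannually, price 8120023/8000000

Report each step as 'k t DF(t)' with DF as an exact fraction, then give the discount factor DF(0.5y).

1 1/2 4833/5000
2 1 1873/2000
DF(0.5y) = 4833/5000 ≈ 0.966600

step 1 [0.5y] zero: DF = P = 4833/5000 ≈ 0.966600
step 2 [1y] bond c/2=33/800: DF=(8120023/8000000 − 33/800·(0.966600))/(1+33/800) = 1873/2000 ≈ 0.936500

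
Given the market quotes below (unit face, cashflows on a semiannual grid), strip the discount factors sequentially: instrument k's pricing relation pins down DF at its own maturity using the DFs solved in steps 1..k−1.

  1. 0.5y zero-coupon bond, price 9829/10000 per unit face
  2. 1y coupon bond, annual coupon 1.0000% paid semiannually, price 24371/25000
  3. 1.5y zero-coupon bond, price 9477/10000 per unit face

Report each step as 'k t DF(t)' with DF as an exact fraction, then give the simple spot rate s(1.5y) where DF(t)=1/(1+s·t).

1 1/2 9829/10000
2 1 9651/10000
3 3/2 9477/10000
s(1.5y) = (1/(9477/10000) − 1)/(3/2) = 1046/28431 ≈ 3.6791%

step 1 [0.5y] zero: DF = P = 9829/10000 ≈ 0.982900
step 2 [1y] bond c/2=1/200: DF=(24371/25000 − 1/200·(0.982900))/(1+1/200) = 9651/10000 ≈ 0.965100
step 3 [1.5y] zero: DF = P = 9477/10000 ≈ 0.947700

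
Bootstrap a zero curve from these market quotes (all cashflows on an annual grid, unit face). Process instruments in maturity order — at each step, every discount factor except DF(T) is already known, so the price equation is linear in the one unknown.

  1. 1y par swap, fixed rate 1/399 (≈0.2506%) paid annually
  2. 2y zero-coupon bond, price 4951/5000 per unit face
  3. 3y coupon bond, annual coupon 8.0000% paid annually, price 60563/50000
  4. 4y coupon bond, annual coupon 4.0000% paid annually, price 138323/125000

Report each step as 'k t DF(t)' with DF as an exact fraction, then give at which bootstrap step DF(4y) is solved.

1 1 399/400
2 2 4951/5000
3 3 9743/10000
4 4 9501/10000
DF(4y) is solved at step 4

step 1 [1y] swap r/1=1/399: DF=(1 − 1/399·(0))/(1+1/399) = 399/400 ≈ 0.997500
step 2 [2y] zero: DF = P = 4951/5000 ≈ 0.990200
step 3 [3y] bond c/1=2/25: DF=(60563/50000 − 2/25·(0.997500+0.990200))/(1+2/25) = 9743/10000 ≈ 0.974300
step 4 [4y] bond c/1=1/25: DF=(138323/125000 − 1/25·(0.997500+0.990200+0.974300))/(1+1/25) = 9501/10000 ≈ 0.950100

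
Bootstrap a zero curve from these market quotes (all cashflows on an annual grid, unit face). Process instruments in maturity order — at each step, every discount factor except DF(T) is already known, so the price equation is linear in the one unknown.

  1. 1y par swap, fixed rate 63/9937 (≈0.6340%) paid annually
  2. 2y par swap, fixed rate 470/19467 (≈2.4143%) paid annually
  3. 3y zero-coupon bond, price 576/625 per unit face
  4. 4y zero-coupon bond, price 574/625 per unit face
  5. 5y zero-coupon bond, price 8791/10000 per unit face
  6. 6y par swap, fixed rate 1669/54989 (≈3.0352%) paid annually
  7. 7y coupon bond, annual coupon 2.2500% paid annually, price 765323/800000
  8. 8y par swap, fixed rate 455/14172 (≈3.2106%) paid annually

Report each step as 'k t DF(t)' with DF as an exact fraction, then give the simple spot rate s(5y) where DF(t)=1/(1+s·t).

1 1 9937/10000
2 2 953/1000
3 3 576/625
4 4 574/625
5 5 8791/10000
6 6 8331/10000
7 7 4073/5000
8 8 309/400
s(5y) = (1/(8791/10000) − 1)/(5) = 1209/43955 ≈ 2.7505%

step 1 [1y] swap r/1=63/9937: DF=(1 − 63/9937·(0))/(1+63/9937) = 9937/10000 ≈ 0.993700
step 2 [2y] swap r/1=470/19467: DF=(1 − 470/19467·(0.993700))/(1+470/19467) = 953/1000 ≈ 0.953000
step 3 [3y] zero: DF = P = 576/625 ≈ 0.921600
step 4 [4y] zero: DF = P = 574/625 ≈ 0.918400
step 5 [5y] zero: DF = P = 8791/10000 ≈ 0.879100
step 6 [6y] swap r/1=1669/54989: DF=(1 − 1669/54989·(0.993700+0.953000+0.921600+0.918400+0.879100))/(1+1669/54989) = 8331/10000 ≈ 0.833100
step 7 [7y] bond c/1=9/400: DF=(765323/800000 − 9/400·(0.993700+0.953000+0.921600+0.918400+0.879100+0.833100))/(1+9/400) = 4073/5000 ≈ 0.814600
step 8 [8y] swap r/1=455/14172: DF=(1 − 455/14172·(0.993700+0.953000+0.921600+0.918400+0.879100+0.833100+0.814600))/(1+455/14172) = 309/400 ≈ 0.772500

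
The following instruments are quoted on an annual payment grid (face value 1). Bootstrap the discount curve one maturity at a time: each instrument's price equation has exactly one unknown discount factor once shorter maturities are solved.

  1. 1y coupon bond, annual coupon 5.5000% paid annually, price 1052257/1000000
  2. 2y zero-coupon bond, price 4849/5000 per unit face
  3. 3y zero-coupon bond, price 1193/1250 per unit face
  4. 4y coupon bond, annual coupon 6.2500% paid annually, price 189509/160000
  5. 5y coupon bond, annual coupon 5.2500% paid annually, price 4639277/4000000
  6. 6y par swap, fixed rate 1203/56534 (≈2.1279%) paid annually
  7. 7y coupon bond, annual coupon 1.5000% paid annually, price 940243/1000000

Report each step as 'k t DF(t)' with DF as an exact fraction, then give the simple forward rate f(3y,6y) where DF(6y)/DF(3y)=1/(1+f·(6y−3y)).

step 1 [1y] bond c/1=11/200: DF=(1052257/1000000 − 11/200·(0))/(1+11/200) = 4987/5000 ≈ 0.997400
step 2 [2y] zero: DF = P = 4849/5000 ≈ 0.969800
step 3 [3y] zero: DF = P = 1193/1250 ≈ 0.954400
step 4 [4y] bond c/1=1/16: DF=(189509/160000 − 1/16·(0.997400+0.969800+0.954400))/(1+1/16) = 9429/10000 ≈ 0.942900
step 5 [5y] bond c/1=21/400: DF=(4639277/4000000 − 21/400·(0.997400+0.969800+0.954400+0.942900))/(1+21/400) = 2273/2500 ≈ 0.909200
step 6 [6y] swap r/1=1203/56534: DF=(1 − 1203/56534·(0.997400+0.969800+0.954400+0.942900+0.909200))/(1+1203/56534) = 8797/10000 ≈ 0.879700
step 7 [7y] bond c/1=3/200: DF=(940243/1000000 − 3/200·(0.997400+0.969800+0.954400+0.942900+0.909200+0.879700))/(1+3/200) = 2107/2500 ≈ 0.842800

1 1 4987/5000
2 2 4849/5000
3 3 1193/1250
4 4 9429/10000
5 5 2273/2500
6 6 8797/10000
7 7 2107/2500
f(3y,6y) = ((1193/1250)/(8797/10000) − 1)/(3) = 249/8797 ≈ 2.8305%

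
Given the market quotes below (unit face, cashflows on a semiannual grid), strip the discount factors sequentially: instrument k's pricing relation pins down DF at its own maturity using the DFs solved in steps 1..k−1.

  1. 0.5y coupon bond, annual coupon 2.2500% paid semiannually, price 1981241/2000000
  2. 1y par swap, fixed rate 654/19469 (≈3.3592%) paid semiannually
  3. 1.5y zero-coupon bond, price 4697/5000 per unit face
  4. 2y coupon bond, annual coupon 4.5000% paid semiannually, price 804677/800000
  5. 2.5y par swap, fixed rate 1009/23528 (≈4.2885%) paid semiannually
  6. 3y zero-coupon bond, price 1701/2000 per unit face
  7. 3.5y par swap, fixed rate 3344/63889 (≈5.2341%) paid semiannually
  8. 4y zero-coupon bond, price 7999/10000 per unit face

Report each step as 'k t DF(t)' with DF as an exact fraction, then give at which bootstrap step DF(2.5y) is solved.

step 1 [0.5y] bond c/2=9/800: DF=(1981241/2000000 − 9/800·(0))/(1+9/800) = 2449/2500 ≈ 0.979600
step 2 [1y] swap r/2=327/19469: DF=(1 − 327/19469·(0.979600))/(1+327/19469) = 9673/10000 ≈ 0.967300
step 3 [1.5y] zero: DF = P = 4697/5000 ≈ 0.939400
step 4 [2y] bond c/2=9/400: DF=(804677/800000 − 9/400·(0.979600+0.967300+0.939400))/(1+9/400) = 4601/5000 ≈ 0.920200
step 5 [2.5y] swap r/2=1009/47056: DF=(1 − 1009/47056·(0.979600+0.967300+0.939400+0.920200))/(1+1009/47056) = 8991/10000 ≈ 0.899100
step 6 [3y] zero: DF = P = 1701/2000 ≈ 0.850500
step 7 [3.5y] swap r/2=1672/63889: DF=(1 − 1672/63889·(0.979600+0.967300+0.939400+0.920200+0.899100+0.850500))/(1+1672/63889) = 1041/1250 ≈ 0.832800
step 8 [4y] zero: DF = P = 7999/10000 ≈ 0.799900

1 1/2 2449/2500
2 1 9673/10000
3 3/2 4697/5000
4 2 4601/5000
5 5/2 8991/10000
6 3 1701/2000
7 7/2 1041/1250
8 4 7999/10000
DF(2.5y) is solved at step 5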